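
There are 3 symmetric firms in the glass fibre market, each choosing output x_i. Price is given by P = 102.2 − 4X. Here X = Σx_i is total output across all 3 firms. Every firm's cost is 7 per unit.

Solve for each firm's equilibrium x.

5.95

A representative firm's profit is π_i = x_i(102.2 − 4X) − 7x_i, with X = x_i + Σ_{j≠i} x_j.
First-order condition: 95.2 − 8x_i − 4Σ_{j≠i} x_j = 0.
With identical firms, set every x_j = x: then 95.2 − 8x − 8x = 0, i.e. x = 95.2/16 = 5.95.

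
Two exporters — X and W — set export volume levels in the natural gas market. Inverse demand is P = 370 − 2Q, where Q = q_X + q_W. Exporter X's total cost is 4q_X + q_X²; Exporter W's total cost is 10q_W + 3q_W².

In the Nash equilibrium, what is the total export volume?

Exporter X's profit: π = q_X(370 − 2(q_X + q_W)) − 4q_X − q_X².
∂π/∂q_X = 366 − 6q_X − 2q_W = 0, so q_X = 61 − (1/3)q_W.
For W: ∂π/∂q_W = 360 − 10q_W − 2q_X = 0 ⇒ q_W = 36 − 0.2q_X.
Plugging q_W into X's best response: q_X = 61 − (1/3)(36 − 0.2q_X) ⇒ (14/15)q_X = 49, so q_X = 52.5.
Then q_W = 36 − 0.2·52.5 = 25.5.
Total export volume: 52.5 + 25.5 = 78.

78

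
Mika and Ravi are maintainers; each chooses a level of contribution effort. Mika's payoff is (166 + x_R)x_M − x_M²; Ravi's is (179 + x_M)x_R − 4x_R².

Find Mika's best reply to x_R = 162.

164

Expanding Mika's payoff: 166x_M + x_Rx_M − x_M².
∂π/∂x_M = 166 + x_R − 2x_M = 0, so x_M = 83 + 0.5x_R.
At x_R = 162: x_M = 83 + 0.5·162 = 164.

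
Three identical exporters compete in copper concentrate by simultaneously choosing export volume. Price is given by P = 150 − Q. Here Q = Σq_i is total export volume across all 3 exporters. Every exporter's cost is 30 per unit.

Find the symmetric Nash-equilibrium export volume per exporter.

A representative exporter's profit is π_i = q_i(150 − Q) − 30q_i, with Q = q_i + Σ_{j≠i} q_j.
First-order condition: 120 − 2q_i − Σ_{j≠i} q_j = 0.
In a symmetric equilibrium every exporter chooses the same q, so Σ_{j≠i} q_j = 2q. The condition becomes 120 − 4q = 0, giving q = 120/4 = 30.

30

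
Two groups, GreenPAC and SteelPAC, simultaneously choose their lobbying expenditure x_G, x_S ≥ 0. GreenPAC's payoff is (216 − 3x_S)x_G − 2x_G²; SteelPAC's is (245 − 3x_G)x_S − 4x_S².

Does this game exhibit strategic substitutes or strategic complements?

Expanding GreenPAC's payoff: 216x_G − 3x_Sx_G − 2x_G².
∂π/∂x_G = 216 − 3x_S − 4x_G = 0, so x_G = 54 − 0.75x_S.
The best-response slope dx_G/dx_S = −0.75 < 0: the reaction function is downward-sloping, so the choices are strategic substitutes.

strategic substitutes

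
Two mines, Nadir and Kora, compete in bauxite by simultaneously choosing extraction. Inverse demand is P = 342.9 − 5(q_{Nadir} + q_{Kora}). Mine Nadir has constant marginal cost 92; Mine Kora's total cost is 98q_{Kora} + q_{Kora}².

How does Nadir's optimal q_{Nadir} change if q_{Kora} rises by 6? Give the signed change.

Mine Nadir's profit: π = q_{Nadir}(342.9 − 5(q_{Nadir} + q_{Kora})) − 92q_{Nadir}.
∂π/∂q_{Nadir} = 250.9 − 10q_{Nadir} − 5q_{Kora} = 0, so q_{Nadir} = 25.09 − 0.5q_{Kora}.
The reaction-function slope is −0.5, so a 6-unit rise in q_{Kora} moves q_{Nadir} by −0.5 × 6 = −3. Nadir's best response falls — the actions are strategic substitutes.

-3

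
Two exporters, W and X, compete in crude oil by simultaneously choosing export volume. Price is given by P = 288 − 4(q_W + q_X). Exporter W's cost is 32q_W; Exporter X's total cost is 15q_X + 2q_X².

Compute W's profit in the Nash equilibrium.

2450.25

Exporter W's profit: π = q_W(288 − 4(q_W + q_X)) − 32q_W.
∂π/∂q_W = 256 − 8q_W − 4q_X = 0, so q_W = 32 − 0.5q_X.
For X: ∂π/∂q_X = 273 − 12q_X − 4q_W = 0 ⇒ q_X = 22.75 − (1/3)q_W.
Substituting the second reaction function into the first: q_W = 32 − 0.5(22.75 − (1/3)q_W), which gives (5/6)q_W = 20.625 ⇒ q_W = 24.75.
Then q_X = 22.75 − (1/3)·24.75 = 14.5.
Price P = 288 − 4·39.25 = 131.
W's profit: (131 − 32)·24.75 = 2450.25.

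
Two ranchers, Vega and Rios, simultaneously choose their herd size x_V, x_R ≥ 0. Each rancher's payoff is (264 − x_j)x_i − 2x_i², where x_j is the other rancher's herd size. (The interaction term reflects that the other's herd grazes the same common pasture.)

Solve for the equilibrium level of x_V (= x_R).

Vega's payoff is (264 − x_R)x_V − 2x_V².
∂π/∂x_V = 264 − x_R − 4x_V = 0, so x_V = 66 − 0.25x_R.
By symmetry x_R = x_V; substituting into the reaction function, 1.25x_V = 66 and x_V = 52.8.

52.8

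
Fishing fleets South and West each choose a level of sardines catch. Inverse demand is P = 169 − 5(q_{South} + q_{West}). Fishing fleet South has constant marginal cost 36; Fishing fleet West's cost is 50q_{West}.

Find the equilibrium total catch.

Fishing fleet South's profit: π = q_{South}(169 − 5(q_{South} + q_{West})) − 36q_{South}.
∂π/∂q_{South} = 133 − 10q_{South} − 5q_{West} = 0, so q_{South} = 13.3 − 0.5q_{West}.
By the same steps for West: q_{West} = 11.9 − 0.5q_{South}.
Substituting the second reaction function into the first: q_{South} = 13.3 − 0.5(11.9 − 0.5q_{South}), which gives 0.75q_{South} = 7.35 ⇒ q_{South} = 9.8.
Then q_{West} = 11.9 − 0.5·9.8 = 7.
Total catch: 9.8 + 7 = 16.8.

16.8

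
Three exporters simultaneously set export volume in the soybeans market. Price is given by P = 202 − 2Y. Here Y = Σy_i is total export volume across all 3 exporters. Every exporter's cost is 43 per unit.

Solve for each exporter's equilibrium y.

A representative exporter's profit is π_i = y_i(202 − 2Y) − 43y_i, with Y = y_i + Σ_{j≠i} y_j.
First-order condition: 159 − 4y_i − 2Σ_{j≠i} y_j = 0.
With identical exporters, set every y_j = y: then 159 − 4y − 4y = 0, i.e. y = 159/8 = 19.875.

19.875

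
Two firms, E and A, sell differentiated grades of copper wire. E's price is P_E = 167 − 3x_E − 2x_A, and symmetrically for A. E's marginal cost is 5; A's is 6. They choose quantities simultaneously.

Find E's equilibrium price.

65.9375

Firm E's profit: π = x_E(167 − 3x_E − 2x_A) − 5x_E.
∂π/∂x_E = 162 − 6x_E − 2x_A = 0 ⇒ x_E = 27 − (1/3)x_A.
Similarly x_A = 161/6 − (1/3)x_E.
Substituting the second reaction function into the first: x_E = 27 − (1/3)(161/6 − (1/3)x_E), which gives (8/9)x_E = 325/18 ⇒ x_E = 20.3125.
Then x_A = 161/6 − (1/3)·20.3125 = 20.0625.
P_E = 167 − 3·20.3125 − 2·20.0625 = 65.9375.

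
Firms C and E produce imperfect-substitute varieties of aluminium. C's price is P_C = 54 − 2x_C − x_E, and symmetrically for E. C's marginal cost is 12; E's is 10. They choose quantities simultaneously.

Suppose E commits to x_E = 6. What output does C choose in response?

9

Firm C's profit: π = x_C(54 − 2x_C − x_E) − 12x_C.
∂π/∂x_C = 42 − 4x_C − x_E = 0 ⇒ x_C = 10.5 − 0.25x_E.
At x_E = 6: x_C = 10.5 − 0.25·6 = 9.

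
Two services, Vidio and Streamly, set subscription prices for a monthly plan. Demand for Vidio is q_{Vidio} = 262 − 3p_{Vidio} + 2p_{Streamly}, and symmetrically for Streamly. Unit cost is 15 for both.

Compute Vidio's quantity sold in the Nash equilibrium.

185.25

Vidio's profit: π = (p_{Vidio} − 15)(262 − 3p_{Vidio} + 2p_{Streamly}).
∂π/∂p_{Vidio} = 307 − 6p_{Vidio} + 2p_{Streamly} = 0 ⇒ p_{Vidio} = 307/6 + (1/3)p_{Streamly}.
By symmetry p_{Streamly} = p_{Vidio}; substituting into the reaction function, (2/3)p_{Vidio} = 307/6 and p_{Vidio} = 76.75.
q_{Vidio} = 262 − 3·76.75 + 2·76.75 = 185.25.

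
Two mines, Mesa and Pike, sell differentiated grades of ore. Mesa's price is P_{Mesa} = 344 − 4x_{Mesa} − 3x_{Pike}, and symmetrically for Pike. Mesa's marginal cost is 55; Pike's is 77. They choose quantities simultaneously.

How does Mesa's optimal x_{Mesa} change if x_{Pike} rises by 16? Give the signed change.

-6

Mine Mesa's profit: π = x_{Mesa}(344 − 4x_{Mesa} − 3x_{Pike}) − 55x_{Mesa}.
∂π/∂x_{Mesa} = 289 − 8x_{Mesa} − 3x_{Pike} = 0 ⇒ x_{Mesa} = 36.125 − 0.375x_{Pike}.
The reaction-function slope is −0.375, so a 16-unit rise in x_{Pike} moves x_{Mesa} by −0.375 × 16 = −6. Mesa's best response falls — the actions are strategic substitutes.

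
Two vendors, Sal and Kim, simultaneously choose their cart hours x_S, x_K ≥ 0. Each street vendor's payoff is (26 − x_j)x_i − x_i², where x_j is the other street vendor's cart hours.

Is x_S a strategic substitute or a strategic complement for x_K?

strategic substitutes

Sal's payoff is (26 − x_K)x_S − x_S².
∂π/∂x_S = 26 − x_K − 2x_S = 0, so x_S = 13 − 0.5x_K.
The best-response slope dx_S/dx_K = −0.5 < 0: the reaction function is downward-sloping, so the choices are strategic substitutes.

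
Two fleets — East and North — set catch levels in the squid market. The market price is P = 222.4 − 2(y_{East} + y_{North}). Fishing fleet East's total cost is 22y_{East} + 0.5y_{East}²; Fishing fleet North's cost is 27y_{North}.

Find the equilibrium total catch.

Fishing fleet East's profit: π = y_{East}(222.4 − 2(y_{East} + y_{North})) − 22y_{East} − 0.5y_{East}².
∂π/∂y_{East} = 200.4 − 5y_{East} − 2y_{North} = 0, so y_{East} = 40.08 − 0.4y_{North}.
For North: ∂π/∂y_{North} = 195.4 − 4y_{North} − 2y_{East} = 0 ⇒ y_{North} = 48.85 − 0.5y_{East}.
Solving the two reaction functions simultaneously: (1 − (−0.4)(−0.5))y_{East} = 40.08 − 0.4·48.85, so 0.8y_{East} = 20.54 and y_{East} = 25.675.
Then y_{North} = 48.85 − 0.5·25.675 = 36.0125.
Total catch: 25.675 + 36.0125 = 61.6875.

61.6875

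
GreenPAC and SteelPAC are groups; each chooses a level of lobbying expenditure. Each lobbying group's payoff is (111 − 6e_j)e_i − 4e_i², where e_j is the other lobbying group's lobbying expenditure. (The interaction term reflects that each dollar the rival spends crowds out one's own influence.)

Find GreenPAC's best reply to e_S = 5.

GreenPAC's payoff is (111 − 6e_S)e_G − 4e_G².
∂π/∂e_G = 111 − 6e_S − 8e_G = 0, so e_G = 13.875 − 0.75e_S.
At e_S = 5: e_G = 13.875 − 0.75·5 = 10.125.

10.125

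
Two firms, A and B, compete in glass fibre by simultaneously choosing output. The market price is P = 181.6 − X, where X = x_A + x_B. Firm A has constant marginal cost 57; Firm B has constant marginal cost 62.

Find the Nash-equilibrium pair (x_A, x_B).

Firm A's profit: π = x_A(181.6 − (x_A + x_B)) − 57x_A.
∂π/∂x_A = 124.6 − 2x_A − x_B = 0, so x_A = 62.3 − 0.5x_B.
By the same steps for B: x_B = 59.8 − 0.5x_A.
Plugging x_B into A's best response: x_A = 62.3 − 0.5(59.8 − 0.5x_A) ⇒ 0.75x_A = 32.4, so x_A = 43.2.
Then x_B = 59.8 − 0.5·43.2 = 38.2.

43.2, 38.2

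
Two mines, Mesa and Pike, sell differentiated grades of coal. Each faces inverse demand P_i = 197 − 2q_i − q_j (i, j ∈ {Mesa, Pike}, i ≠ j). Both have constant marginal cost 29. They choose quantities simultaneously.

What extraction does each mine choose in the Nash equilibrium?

Mine Mesa's profit: π = q_{Mesa}(197 − 2q_{Mesa} − q_{Pike}) − 29q_{Mesa}.
∂π/∂q_{Mesa} = 168 − 4q_{Mesa} − q_{Pike} = 0 ⇒ q_{Mesa} = 42 − 0.25q_{Pike}.
By symmetry q_{Pike} = q_{Mesa}; substituting into the reaction function, 1.25q_{Mesa} = 42 and q_{Mesa} = 33.6.

33.6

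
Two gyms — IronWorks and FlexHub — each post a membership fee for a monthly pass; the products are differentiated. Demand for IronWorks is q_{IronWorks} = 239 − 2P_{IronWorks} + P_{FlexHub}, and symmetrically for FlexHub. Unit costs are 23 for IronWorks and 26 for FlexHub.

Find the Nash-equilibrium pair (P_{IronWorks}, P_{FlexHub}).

95.4, 96.6

IronWorks's profit: π = (P_{IronWorks} − 23)(239 − 2P_{IronWorks} + P_{FlexHub}).
∂π/∂P_{IronWorks} = 285 − 4P_{IronWorks} + P_{FlexHub} = 0 ⇒ P_{IronWorks} = 71.25 + 0.25P_{FlexHub}.
Similarly P_{FlexHub} = 72.75 + 0.25P_{IronWorks}.
Substituting the second reaction function into the first: P_{IronWorks} = 71.25 + 0.25(72.75 + 0.25P_{IronWorks}), which gives 0.9375P_{IronWorks} = 89.4375 ⇒ P_{IronWorks} = 95.4.
Then P_{FlexHub} = 72.75 + 0.25·95.4 = 96.6.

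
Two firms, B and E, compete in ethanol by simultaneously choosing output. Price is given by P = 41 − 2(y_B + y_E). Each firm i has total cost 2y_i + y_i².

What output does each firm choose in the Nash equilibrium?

Firm B's profit: π = y_B(41 − 2(y_B + y_E)) − 2y_B − y_B².
∂π/∂y_B = 39 − 6y_B − 2y_E = 0, so y_B = 6.5 − (1/3)y_E.
Setting y_B = y_E in the reaction function: y_B = 6.5 − (1/3)y_B, so y_B = 6.5 / (4/3) = 4.875.

4.875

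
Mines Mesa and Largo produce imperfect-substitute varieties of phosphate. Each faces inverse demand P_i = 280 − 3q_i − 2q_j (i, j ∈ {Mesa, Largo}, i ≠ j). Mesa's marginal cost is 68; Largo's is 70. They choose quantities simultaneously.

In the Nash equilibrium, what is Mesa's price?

Mine Mesa's profit: π = q_{Mesa}(280 − 3q_{Mesa} − 2q_{Largo}) − 68q_{Mesa}.
∂π/∂q_{Mesa} = 212 − 6q_{Mesa} − 2q_{Largo} = 0 ⇒ q_{Mesa} = 106/3 − (1/3)q_{Largo}.
Similarly q_{Largo} = 35 − (1/3)q_{Mesa}.
Solving the two reaction functions simultaneously: (1 − (−1/3)(−1/3))q_{Mesa} = 106/3 − (1/3)·35, so (8/9)q_{Mesa} = 71/3 and q_{Mesa} = 26.625.
Then q_{Largo} = 35 − (1/3)·26.625 = 26.125.
P_{Mesa} = 280 − 3·26.625 − 2·26.125 = 147.875.

147.875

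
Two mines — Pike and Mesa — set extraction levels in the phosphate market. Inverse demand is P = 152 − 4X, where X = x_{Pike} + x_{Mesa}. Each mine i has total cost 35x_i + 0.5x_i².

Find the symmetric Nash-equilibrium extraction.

Mine Pike's profit: π = x_{Pike}(152 − 4(x_{Pike} + x_{Mesa})) − 35x_{Pike} − 0.5x_{Pike}².
∂π/∂x_{Pike} = 117 − 9x_{Pike} − 4x_{Mesa} = 0, so x_{Pike} = 13 − (4/9)x_{Mesa}.
By symmetry x_{Mesa} = x_{Pike}; substituting into the reaction function, (13/9)x_{Pike} = 13 and x_{Pike} = 9.

9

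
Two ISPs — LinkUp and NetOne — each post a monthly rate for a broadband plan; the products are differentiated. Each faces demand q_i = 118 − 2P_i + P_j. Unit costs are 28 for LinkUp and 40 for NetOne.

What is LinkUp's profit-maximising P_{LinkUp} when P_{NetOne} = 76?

LinkUp's profit: π = (P_{LinkUp} − 28)(118 − 2P_{LinkUp} + P_{NetOne}).
∂π/∂P_{LinkUp} = 174 − 4P_{LinkUp} + P_{NetOne} = 0 ⇒ P_{LinkUp} = 43.5 + 0.25P_{NetOne}.
At P_{NetOne} = 76: P_{LinkUp} = 43.5 + 0.25·76 = 62.5.

62.5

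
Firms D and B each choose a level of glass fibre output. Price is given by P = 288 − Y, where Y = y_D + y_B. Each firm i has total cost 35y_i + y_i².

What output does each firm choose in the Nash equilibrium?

Firm D's profit: π = y_D(288 − (y_D + y_B)) − 35y_D − y_D².
∂π/∂y_D = 253 − 4y_D − y_B = 0, so y_D = 63.25 − 0.25y_B.
Setting y_D = y_B in the reaction function: y_D = 63.25 − 0.25y_D, so y_D = 63.25 / 1.25 = 50.6.

50.6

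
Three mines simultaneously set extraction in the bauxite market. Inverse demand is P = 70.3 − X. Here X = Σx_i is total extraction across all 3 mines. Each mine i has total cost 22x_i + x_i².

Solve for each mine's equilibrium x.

8.05

A representative mine's profit is π_i = x_i(70.3 − X) − 22x_i − x_i², with X = x_i + Σ_{j≠i} x_j.
First-order condition: 48.3 − 4x_i − Σ_{j≠i} x_j = 0.
Imposing symmetry (x_j = x for all j) turns Σ_{j≠i} x_j into 2x, so 48.3 = 6x and x = 8.05.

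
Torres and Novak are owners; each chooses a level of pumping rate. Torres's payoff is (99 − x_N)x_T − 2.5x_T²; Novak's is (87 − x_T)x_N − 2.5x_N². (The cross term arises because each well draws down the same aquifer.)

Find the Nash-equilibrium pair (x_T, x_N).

Expanding Torres's payoff: 99x_T − x_Nx_T − 2.5x_T².
∂π/∂x_T = 99 − x_N − 5x_T = 0, so x_T = 19.8 − 0.2x_N.
Likewise for Novak: x_N = 17.4 − 0.2x_T.
Plugging x_N into Torres's best response: x_T = 19.8 − 0.2(17.4 − 0.2x_T) ⇒ 0.96x_T = 16.32, so x_T = 17.
Then x_N = 17.4 − 0.2·17 = 14.

17, 14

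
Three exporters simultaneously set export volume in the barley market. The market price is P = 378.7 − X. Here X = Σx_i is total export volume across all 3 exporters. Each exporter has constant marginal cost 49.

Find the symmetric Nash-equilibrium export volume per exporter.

A representative exporter's profit is π_i = x_i(378.7 − X) − 49x_i, with X = x_i + Σ_{j≠i} x_j.
First-order condition: 329.7 − 2x_i − Σ_{j≠i} x_j = 0.
In a symmetric equilibrium every exporter chooses the same x, so Σ_{j≠i} x_j = 2x. The condition becomes 329.7 − 4x = 0, giving x = 329.7/4 = 82.425.

82.425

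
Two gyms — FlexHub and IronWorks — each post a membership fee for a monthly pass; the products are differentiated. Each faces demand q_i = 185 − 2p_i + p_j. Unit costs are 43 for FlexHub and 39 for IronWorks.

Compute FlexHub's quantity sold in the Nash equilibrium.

93.6

FlexHub's profit: π = (p_{FlexHub} − 43)(185 − 2p_{FlexHub} + p_{IronWorks}).
∂π/∂p_{FlexHub} = 271 − 4p_{FlexHub} + p_{IronWorks} = 0 ⇒ p_{FlexHub} = 67.75 + 0.25p_{IronWorks}.
Similarly p_{IronWorks} = 65.75 + 0.25p_{FlexHub}.
Substituting the second reaction function into the first: p_{FlexHub} = 67.75 + 0.25(65.75 + 0.25p_{FlexHub}), which gives 0.9375p_{FlexHub} = 84.1875 ⇒ p_{FlexHub} = 89.8.
Then p_{IronWorks} = 65.75 + 0.25·89.8 = 88.2.
q_{FlexHub} = 185 − 2·89.8 + 88.2 = 93.6.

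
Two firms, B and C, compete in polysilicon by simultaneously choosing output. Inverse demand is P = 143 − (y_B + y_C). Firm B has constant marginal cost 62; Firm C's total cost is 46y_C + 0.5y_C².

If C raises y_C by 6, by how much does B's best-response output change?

-3

Firm B's profit: π = y_B(143 − (y_B + y_C)) − 62y_B.
∂π/∂y_B = 81 − 2y_B − y_C = 0, so y_B = 40.5 − 0.5y_C.
The reaction-function slope is −0.5, so a 6-unit rise in y_C moves y_B by −0.5 × 6 = −3. B's best response falls — the actions are strategic substitutes.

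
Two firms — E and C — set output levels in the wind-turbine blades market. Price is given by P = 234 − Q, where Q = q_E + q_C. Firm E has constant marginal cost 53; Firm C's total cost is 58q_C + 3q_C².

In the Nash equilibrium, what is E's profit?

Firm E's profit: π = q_E(234 − (q_E + q_C)) − 53q_E.
∂π/∂q_E = 181 − 2q_E − q_C = 0, so q_E = 90.5 − 0.5q_C.
For C: ∂π/∂q_C = 176 − 8q_C − q_E = 0 ⇒ q_C = 22 − 0.125q_E.
Solving the two reaction functions simultaneously: (1 − (−0.5)(−0.125))q_E = 90.5 − 0.5·22, so 0.9375q_E = 79.5 and q_E = 84.8.
Then q_C = 22 − 0.125·84.8 = 11.4.
Price P = 234 − 96.2 = 137.8.
E's profit: (137.8 − 53)·84.8 = 7191.04.

7191.04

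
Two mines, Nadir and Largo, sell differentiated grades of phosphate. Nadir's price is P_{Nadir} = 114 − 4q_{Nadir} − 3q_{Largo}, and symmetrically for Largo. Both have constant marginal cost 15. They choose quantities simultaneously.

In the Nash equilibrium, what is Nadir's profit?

324

Mine Nadir's profit: π = q_{Nadir}(114 − 4q_{Nadir} − 3q_{Largo}) − 15q_{Nadir}.
∂π/∂q_{Nadir} = 99 − 8q_{Nadir} − 3q_{Largo} = 0 ⇒ q_{Nadir} = 12.375 − 0.375q_{Largo}.
Setting q_{Nadir} = q_{Largo} in the reaction function: q_{Nadir} = 12.375 − 0.375q_{Nadir}, so q_{Nadir} = 12.375 / 1.375 = 9.
P_{Nadir} = 114 − 4·9 − 3·9 = 51.
Profit = (51 − 15)·9 = 324.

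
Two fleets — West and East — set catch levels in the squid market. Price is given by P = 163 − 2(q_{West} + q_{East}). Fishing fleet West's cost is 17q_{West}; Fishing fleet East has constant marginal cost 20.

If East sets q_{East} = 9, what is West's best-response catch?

32

Fishing fleet West's profit: π = q_{West}(163 − 2(q_{West} + q_{East})) − 17q_{West}.
∂π/∂q_{West} = 146 − 4q_{West} − 2q_{East} = 0, so q_{West} = 36.5 − 0.5q_{East}.
At q_{East} = 9: q_{West} = 36.5 − 0.5·9 = 32.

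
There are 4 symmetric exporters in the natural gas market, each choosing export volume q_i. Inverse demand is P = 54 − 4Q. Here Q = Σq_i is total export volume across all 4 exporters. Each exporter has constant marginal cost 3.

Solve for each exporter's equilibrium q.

A representative exporter's profit is π_i = q_i(54 − 4Q) − 3q_i, with Q = q_i + Σ_{j≠i} q_j.
First-order condition: 51 − 8q_i − 4Σ_{j≠i} q_j = 0.
With identical exporters, set every q_j = q: then 51 − 8q − 12q = 0, i.e. q = 51/20 = 2.55.

2.55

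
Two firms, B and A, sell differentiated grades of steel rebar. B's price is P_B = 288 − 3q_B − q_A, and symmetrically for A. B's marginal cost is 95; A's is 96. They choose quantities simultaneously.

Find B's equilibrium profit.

Firm B's profit: π = q_B(288 − 3q_B − q_A) − 95q_B.
∂π/∂q_B = 193 − 6q_B − q_A = 0 ⇒ q_B = 193/6 − (1/6)q_A.
Similarly q_A = 32 − (1/6)q_B.
Solving the two reaction functions simultaneously: (1 − (−1/6)(−1/6))q_B = 193/6 − (1/6)·32, so (35/36)q_B = 161/6 and q_B = 27.6.
Then q_A = 32 − (1/6)·27.6 = 27.4.
P_B = 288 − 3·27.6 − 27.4 = 177.8.
Profit = (177.8 − 95)·27.6 = 2285.28.

2285.28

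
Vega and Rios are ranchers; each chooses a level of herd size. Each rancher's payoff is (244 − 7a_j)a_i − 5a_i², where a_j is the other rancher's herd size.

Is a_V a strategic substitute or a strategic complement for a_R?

strategic substitutes

Vega's payoff is (244 − 7a_R)a_V − 5a_V².
∂π/∂a_V = 244 − 7a_R − 10a_V = 0, so a_V = 24.4 − 0.7a_R.
The best-response slope da_V/da_R = −0.7 < 0: the reaction function is downward-sloping, so the choices are strategic substitutes.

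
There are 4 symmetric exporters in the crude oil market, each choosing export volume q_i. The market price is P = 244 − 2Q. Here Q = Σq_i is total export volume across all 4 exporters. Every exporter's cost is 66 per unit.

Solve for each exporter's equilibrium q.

A representative exporter's profit is π_i = q_i(244 − 2Q) − 66q_i, with Q = q_i + Σ_{j≠i} q_j.
First-order condition: 178 − 4q_i − 2Σ_{j≠i} q_j = 0.
Imposing symmetry (q_j = q for all j) turns Σ_{j≠i} q_j into 3q, so 178 = 10q and q = 17.8.

17.8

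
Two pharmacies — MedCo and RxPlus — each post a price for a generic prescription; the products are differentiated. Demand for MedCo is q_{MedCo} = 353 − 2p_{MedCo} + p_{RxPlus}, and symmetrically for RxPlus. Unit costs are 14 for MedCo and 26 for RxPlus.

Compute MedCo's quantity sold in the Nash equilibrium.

229.2

MedCo's profit: π = (p_{MedCo} − 14)(353 − 2p_{MedCo} + p_{RxPlus}).
∂π/∂p_{MedCo} = 381 − 4p_{MedCo} + p_{RxPlus} = 0 ⇒ p_{MedCo} = 95.25 + 0.25p_{RxPlus}.
Similarly p_{RxPlus} = 101.25 + 0.25p_{MedCo}.
Substituting the second reaction function into the first: p_{MedCo} = 95.25 + 0.25(101.25 + 0.25p_{MedCo}), which gives 0.9375p_{MedCo} = 120.5625 ⇒ p_{MedCo} = 128.6.
Then p_{RxPlus} = 101.25 + 0.25·128.6 = 133.4.
q_{MedCo} = 353 − 2·128.6 + 133.4 = 229.2.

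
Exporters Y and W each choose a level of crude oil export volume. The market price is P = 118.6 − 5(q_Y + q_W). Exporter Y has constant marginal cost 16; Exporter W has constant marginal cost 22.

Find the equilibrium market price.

Exporter Y's profit: π = q_Y(118.6 − 5(q_Y + q_W)) − 16q_Y.
∂π/∂q_Y = 102.6 − 10q_Y − 5q_W = 0, so q_Y = 10.26 − 0.5q_W.
By the same steps for W: q_W = 9.66 − 0.5q_Y.
Plugging q_W into Y's best response: q_Y = 10.26 − 0.5(9.66 − 0.5q_Y) ⇒ 0.75q_Y = 5.43, so q_Y = 7.24.
Then q_W = 9.66 − 0.5·7.24 = 6.04.
Equilibrium price: P = 118.6 − 5·13.28 = 52.2.

52.2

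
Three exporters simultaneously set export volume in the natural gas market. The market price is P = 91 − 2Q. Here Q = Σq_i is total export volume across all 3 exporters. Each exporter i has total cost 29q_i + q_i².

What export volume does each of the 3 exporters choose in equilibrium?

A representative exporter's profit is π_i = q_i(91 − 2Q) − 29q_i − q_i², with Q = q_i + Σ_{j≠i} q_j.
First-order condition: 62 − 6q_i − 2Σ_{j≠i} q_j = 0.
With identical exporters, set every q_j = q: then 62 − 6q − 4q = 0, i.e. q = 62/10 = 6.2.

6.2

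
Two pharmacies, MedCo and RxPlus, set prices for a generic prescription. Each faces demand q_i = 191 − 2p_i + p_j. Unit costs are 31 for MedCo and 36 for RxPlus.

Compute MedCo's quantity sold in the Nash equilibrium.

MedCo's profit: π = (p_{MedCo} − 31)(191 − 2p_{MedCo} + p_{RxPlus}).
∂π/∂p_{MedCo} = 253 − 4p_{MedCo} + p_{RxPlus} = 0 ⇒ p_{MedCo} = 63.25 + 0.25p_{RxPlus}.
Similarly p_{RxPlus} = 65.75 + 0.25p_{MedCo}.
Plugging p_{RxPlus} into MedCo's best response: p_{MedCo} = 63.25 + 0.25(65.75 + 0.25p_{MedCo}) ⇒ 0.9375p_{MedCo} = 79.6875, so p_{MedCo} = 85.
Then p_{RxPlus} = 65.75 + 0.25·85 = 87.
q_{MedCo} = 191 − 2·85 + 87 = 108.

108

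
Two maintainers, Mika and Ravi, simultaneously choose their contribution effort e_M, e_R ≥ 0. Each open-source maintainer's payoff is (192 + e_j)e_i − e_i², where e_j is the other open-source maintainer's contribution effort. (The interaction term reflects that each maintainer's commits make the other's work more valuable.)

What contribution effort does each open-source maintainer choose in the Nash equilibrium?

192

Mika's payoff is (192 + e_R)e_M − e_M².
∂π/∂e_M = 192 + e_R − 2e_M = 0, so e_M = 96 + 0.5e_R.
By symmetry e_R = e_M; substituting into the reaction function, 0.5e_M = 96 and e_M = 192.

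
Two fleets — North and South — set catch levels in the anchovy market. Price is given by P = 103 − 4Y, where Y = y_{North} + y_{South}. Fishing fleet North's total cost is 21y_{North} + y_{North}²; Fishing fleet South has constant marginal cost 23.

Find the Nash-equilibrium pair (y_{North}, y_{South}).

Fishing fleet North's profit: π = y_{North}(103 − 4(y_{North} + y_{South})) − 21y_{North} − y_{North}².
∂π/∂y_{North} = 82 − 10y_{North} − 4y_{South} = 0, so y_{North} = 8.2 − 0.4y_{South}.
For South: ∂π/∂y_{South} = 80 − 8y_{South} − 4y_{North} = 0 ⇒ y_{South} = 10 − 0.5y_{North}.
Solving the two reaction functions simultaneously: (1 − (−0.4)(−0.5))y_{North} = 8.2 − 0.4·10, so 0.8y_{North} = 4.2 and y_{North} = 5.25.
Then y_{South} = 10 − 0.5·5.25 = 7.375.

5.25, 7.375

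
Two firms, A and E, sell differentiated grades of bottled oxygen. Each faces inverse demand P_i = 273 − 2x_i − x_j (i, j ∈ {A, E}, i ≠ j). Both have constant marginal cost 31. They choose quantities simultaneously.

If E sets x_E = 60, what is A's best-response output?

Firm A's profit: π = x_A(273 − 2x_A − x_E) − 31x_A.
∂π/∂x_A = 242 − 4x_A − x_E = 0 ⇒ x_A = 60.5 − 0.25x_E.
At x_E = 60: x_A = 60.5 − 0.25·60 = 45.5.

45.5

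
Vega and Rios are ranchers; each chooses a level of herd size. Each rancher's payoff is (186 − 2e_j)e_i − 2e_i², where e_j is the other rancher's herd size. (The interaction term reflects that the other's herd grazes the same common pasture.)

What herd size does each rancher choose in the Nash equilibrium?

31

Vega's payoff is (186 − 2e_R)e_V − 2e_V².
∂π/∂e_V = 186 − 2e_R − 4e_V = 0, so e_V = 46.5 − 0.5e_R.
The game is symmetric, so in equilibrium e_R = e_V: the reaction function gives 1.5e_V = 46.5, hence e_V = 31.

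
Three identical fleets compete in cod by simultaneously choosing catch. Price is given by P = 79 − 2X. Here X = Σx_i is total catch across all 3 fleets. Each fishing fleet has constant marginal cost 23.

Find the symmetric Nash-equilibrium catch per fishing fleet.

7

A representative fishing fleet's profit is π_i = x_i(79 − 2X) − 23x_i, with X = x_i + Σ_{j≠i} x_j.
First-order condition: 56 − 4x_i − 2Σ_{j≠i} x_j = 0.
In a symmetric equilibrium every fishing fleet chooses the same x, so Σ_{j≠i} x_j = 2x. The condition becomes 56 − 8x = 0, giving x = 56/8 = 7.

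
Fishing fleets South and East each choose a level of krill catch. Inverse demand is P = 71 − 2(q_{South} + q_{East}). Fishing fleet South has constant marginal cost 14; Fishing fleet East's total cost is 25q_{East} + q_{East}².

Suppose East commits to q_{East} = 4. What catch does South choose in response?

12.25

Fishing fleet South's profit: π = q_{South}(71 − 2(q_{South} + q_{East})) − 14q_{South}.
∂π/∂q_{South} = 57 − 4q_{South} − 2q_{East} = 0, so q_{South} = 14.25 − 0.5q_{East}.
At q_{East} = 4: q_{South} = 14.25 − 0.5·4 = 12.25.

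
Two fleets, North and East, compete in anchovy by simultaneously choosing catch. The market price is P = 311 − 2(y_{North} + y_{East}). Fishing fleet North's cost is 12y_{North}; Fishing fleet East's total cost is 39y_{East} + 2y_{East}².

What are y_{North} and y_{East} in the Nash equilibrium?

Fishing fleet North's profit: π = y_{North}(311 − 2(y_{North} + y_{East})) − 12y_{North}.
∂π/∂y_{North} = 299 − 4y_{North} − 2y_{East} = 0, so y_{North} = 74.75 − 0.5y_{East}.
For East: ∂π/∂y_{East} = 272 − 8y_{East} − 2y_{North} = 0 ⇒ y_{East} = 34 − 0.25y_{North}.
Plugging y_{East} into North's best response: y_{North} = 74.75 − 0.5(34 − 0.25y_{North}) ⇒ 0.875y_{North} = 57.75, so y_{North} = 66.
Then y_{East} = 34 − 0.25·66 = 17.5.

66, 17.5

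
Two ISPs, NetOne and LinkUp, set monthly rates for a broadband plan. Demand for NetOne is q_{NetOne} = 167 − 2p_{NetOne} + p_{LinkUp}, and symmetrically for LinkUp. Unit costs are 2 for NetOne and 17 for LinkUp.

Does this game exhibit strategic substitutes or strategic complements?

strategic complements

NetOne's profit: π = (p_{NetOne} − 2)(167 − 2p_{NetOne} + p_{LinkUp}).
∂π/∂p_{NetOne} = 171 − 4p_{NetOne} + p_{LinkUp} = 0 ⇒ p_{NetOne} = 42.75 + 0.25p_{LinkUp}.
The best-response slope dp_{NetOne}/dp_{LinkUp} = 0.25 > 0: the reaction function is upward-sloping, so the choices are strategic complements.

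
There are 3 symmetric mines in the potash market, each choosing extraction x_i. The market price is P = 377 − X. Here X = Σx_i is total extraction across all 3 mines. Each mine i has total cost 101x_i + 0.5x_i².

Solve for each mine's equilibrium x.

A representative mine's profit is π_i = x_i(377 − X) − 101x_i − 0.5x_i², with X = x_i + Σ_{j≠i} x_j.
First-order condition: 276 − 3x_i − Σ_{j≠i} x_j = 0.
In a symmetric equilibrium every mine chooses the same x, so Σ_{j≠i} x_j = 2x. The condition becomes 276 − 5x = 0, giving x = 276/5 = 55.2.

55.2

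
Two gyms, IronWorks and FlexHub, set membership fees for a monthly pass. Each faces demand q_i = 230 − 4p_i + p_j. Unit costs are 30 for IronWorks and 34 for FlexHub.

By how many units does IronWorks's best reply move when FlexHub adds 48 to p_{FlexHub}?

6

IronWorks's profit: π = (p_{IronWorks} − 30)(230 − 4p_{IronWorks} + p_{FlexHub}).
∂π/∂p_{IronWorks} = 350 − 8p_{IronWorks} + p_{FlexHub} = 0 ⇒ p_{IronWorks} = 43.75 + 0.125p_{FlexHub}.
The reaction-function slope is 0.125, so a 48-unit rise in p_{FlexHub} moves p_{IronWorks} by 0.125 × 48 = 6. IronWorks's best response rises — the actions are strategic complements.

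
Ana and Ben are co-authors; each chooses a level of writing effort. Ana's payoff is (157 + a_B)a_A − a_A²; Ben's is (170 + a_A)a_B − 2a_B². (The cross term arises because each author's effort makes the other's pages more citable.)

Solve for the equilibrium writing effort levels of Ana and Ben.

Expanding Ana's payoff: 157a_A + a_Ba_A − a_A².
∂π/∂a_A = 157 + a_B − 2a_A = 0, so a_A = 78.5 + 0.5a_B.
Likewise for Ben: a_B = 42.5 + 0.25a_A.
Plugging a_B into Ana's best response: a_A = 78.5 + 0.5(42.5 + 0.25a_A) ⇒ 0.875a_A = 99.75, so a_A = 114.
Then a_B = 42.5 + 0.25·114 = 71.

114, 71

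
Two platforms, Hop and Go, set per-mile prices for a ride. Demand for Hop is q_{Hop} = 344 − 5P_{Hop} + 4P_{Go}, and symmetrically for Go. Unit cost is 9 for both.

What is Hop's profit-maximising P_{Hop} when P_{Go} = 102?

79.7

Hop's profit: π = (P_{Hop} − 9)(344 − 5P_{Hop} + 4P_{Go}).
∂π/∂P_{Hop} = 389 − 10P_{Hop} + 4P_{Go} = 0 ⇒ P_{Hop} = 38.9 + 0.4P_{Go}.
At P_{Go} = 102: P_{Hop} = 38.9 + 0.4·102 = 79.7.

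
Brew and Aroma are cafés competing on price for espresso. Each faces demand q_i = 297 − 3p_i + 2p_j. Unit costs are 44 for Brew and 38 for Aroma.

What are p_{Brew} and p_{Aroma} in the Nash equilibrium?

Brew's profit: π = (p_{Brew} − 44)(297 − 3p_{Brew} + 2p_{Aroma}).
∂π/∂p_{Brew} = 429 − 6p_{Brew} + 2p_{Aroma} = 0 ⇒ p_{Brew} = 71.5 + (1/3)p_{Aroma}.
Similarly p_{Aroma} = 68.5 + (1/3)p_{Brew}.
Plugging p_{Aroma} into Brew's best response: p_{Brew} = 71.5 + (1/3)(68.5 + (1/3)p_{Brew}) ⇒ (8/9)p_{Brew} = 283/3, so p_{Brew} = 106.125.
Then p_{Aroma} = 68.5 + (1/3)·106.125 = 103.875.

106.125, 103.875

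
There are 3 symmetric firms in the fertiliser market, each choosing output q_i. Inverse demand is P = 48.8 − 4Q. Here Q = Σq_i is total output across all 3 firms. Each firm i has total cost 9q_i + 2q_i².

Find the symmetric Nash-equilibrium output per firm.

A representative firm's profit is π_i = q_i(48.8 − 4Q) − 9q_i − 2q_i², with Q = q_i + Σ_{j≠i} q_j.
First-order condition: 39.8 − 12q_i − 4Σ_{j≠i} q_j = 0.
In a symmetric equilibrium every firm chooses the same q, so Σ_{j≠i} q_j = 2q. The condition becomes 39.8 − 20q = 0, giving q = 39.8/20 = 1.99.

1.99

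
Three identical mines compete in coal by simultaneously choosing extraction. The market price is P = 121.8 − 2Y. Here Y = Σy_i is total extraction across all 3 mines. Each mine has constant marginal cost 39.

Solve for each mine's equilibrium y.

10.35

A representative mine's profit is π_i = y_i(121.8 − 2Y) − 39y_i, with Y = y_i + Σ_{j≠i} y_j.
First-order condition: 82.8 − 4y_i − 2Σ_{j≠i} y_j = 0.
In a symmetric equilibrium every mine chooses the same y, so Σ_{j≠i} y_j = 2y. The condition becomes 82.8 − 8y = 0, giving y = 82.8/8 = 10.35.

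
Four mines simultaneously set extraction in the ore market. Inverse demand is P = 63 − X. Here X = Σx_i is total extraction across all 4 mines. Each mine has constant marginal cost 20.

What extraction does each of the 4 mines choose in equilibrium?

A representative mine's profit is π_i = x_i(63 − X) − 20x_i, with X = x_i + Σ_{j≠i} x_j.
First-order condition: 43 − 2x_i − Σ_{j≠i} x_j = 0.
Imposing symmetry (x_j = x for all j) turns Σ_{j≠i} x_j into 3x, so 43 = 5x and x = 8.6.

8.6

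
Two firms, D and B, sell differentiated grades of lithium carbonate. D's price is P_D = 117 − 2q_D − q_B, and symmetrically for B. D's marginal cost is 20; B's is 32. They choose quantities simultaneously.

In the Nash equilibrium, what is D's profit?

Firm D's profit: π = q_D(117 − 2q_D − q_B) − 20q_D.
∂π/∂q_D = 97 − 4q_D − q_B = 0 ⇒ q_D = 24.25 − 0.25q_B.
Similarly q_B = 21.25 − 0.25q_D.
Substituting the second reaction function into the first: q_D = 24.25 − 0.25(21.25 − 0.25q_D), which gives 0.9375q_D = 18.9375 ⇒ q_D = 20.2.
Then q_B = 21.25 − 0.25·20.2 = 16.2.
P_D = 117 − 2·20.2 − 16.2 = 60.4.
Profit = (60.4 − 20)·20.2 = 816.08.

816.08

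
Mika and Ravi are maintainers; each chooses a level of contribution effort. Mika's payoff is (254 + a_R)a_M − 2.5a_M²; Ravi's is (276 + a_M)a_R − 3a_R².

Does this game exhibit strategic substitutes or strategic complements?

strategic complements

Expanding Mika's payoff: 254a_M + a_Ra_M − 2.5a_M².
∂π/∂a_M = 254 + a_R − 5a_M = 0, so a_M = 50.8 + 0.2a_R.
The best-response slope da_M/da_R = 0.2 > 0: the reaction function is upward-sloping, so the choices are strategic complements.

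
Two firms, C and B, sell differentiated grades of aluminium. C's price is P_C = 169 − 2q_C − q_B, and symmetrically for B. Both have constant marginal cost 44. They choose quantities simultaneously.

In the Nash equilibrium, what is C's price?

Firm C's profit: π = q_C(169 − 2q_C − q_B) − 44q_C.
∂π/∂q_C = 125 − 4q_C − q_B = 0 ⇒ q_C = 31.25 − 0.25q_B.
Setting q_C = q_B in the reaction function: q_C = 31.25 − 0.25q_C, so q_C = 31.25 / 1.25 = 25.
P_C = 169 − 2·25 − 25 = 94.

94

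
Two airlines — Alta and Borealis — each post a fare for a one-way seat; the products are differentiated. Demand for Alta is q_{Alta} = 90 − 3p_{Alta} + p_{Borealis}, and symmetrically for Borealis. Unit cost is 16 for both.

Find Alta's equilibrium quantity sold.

Alta's profit: π = (p_{Alta} − 16)(90 − 3p_{Alta} + p_{Borealis}).
∂π/∂p_{Alta} = 138 − 6p_{Alta} + p_{Borealis} = 0 ⇒ p_{Alta} = 23 + (1/6)p_{Borealis}.
By symmetry p_{Borealis} = p_{Alta}; substituting into the reaction function, (5/6)p_{Alta} = 23 and p_{Alta} = 27.6.
q_{Alta} = 90 − 3·27.6 + 27.6 = 34.8.

34.8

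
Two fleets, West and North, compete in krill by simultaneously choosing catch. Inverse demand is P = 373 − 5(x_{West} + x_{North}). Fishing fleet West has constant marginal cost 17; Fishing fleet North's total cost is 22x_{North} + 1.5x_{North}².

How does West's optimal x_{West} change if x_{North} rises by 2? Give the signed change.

-1

Fishing fleet West's profit: π = x_{West}(373 − 5(x_{West} + x_{North})) − 17x_{West}.
∂π/∂x_{West} = 356 − 10x_{West} − 5x_{North} = 0, so x_{West} = 35.6 − 0.5x_{North}.
The reaction-function slope is −0.5, so a 2-unit rise in x_{North} moves x_{West} by −0.5 × 2 = −1. West's best response falls — the actions are strategic substitutes.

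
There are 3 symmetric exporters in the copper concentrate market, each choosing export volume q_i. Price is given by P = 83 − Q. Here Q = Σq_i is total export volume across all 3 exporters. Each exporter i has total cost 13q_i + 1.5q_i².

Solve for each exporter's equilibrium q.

A representative exporter's profit is π_i = q_i(83 − Q) − 13q_i − 1.5q_i², with Q = q_i + Σ_{j≠i} q_j.
First-order condition: 70 − 5q_i − Σ_{j≠i} q_j = 0.
In a symmetric equilibrium every exporter chooses the same q, so Σ_{j≠i} q_j = 2q. The condition becomes 70 − 7q = 0, giving q = 70/7 = 10.

10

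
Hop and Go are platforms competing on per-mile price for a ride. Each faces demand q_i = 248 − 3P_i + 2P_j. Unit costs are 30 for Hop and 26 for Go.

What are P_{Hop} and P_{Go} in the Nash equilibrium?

Hop's profit: π = (P_{Hop} − 30)(248 − 3P_{Hop} + 2P_{Go}).
∂π/∂P_{Hop} = 338 − 6P_{Hop} + 2P_{Go} = 0 ⇒ P_{Hop} = 169/3 + (1/3)P_{Go}.
Similarly P_{Go} = 163/3 + (1/3)P_{Hop}.
Substituting the second reaction function into the first: P_{Hop} = 169/3 + (1/3)(163/3 + (1/3)P_{Hop}), which gives (8/9)P_{Hop} = 670/9 ⇒ P_{Hop} = 83.75.
Then P_{Go} = 163/3 + (1/3)·83.75 = 82.25.

83.75, 82.25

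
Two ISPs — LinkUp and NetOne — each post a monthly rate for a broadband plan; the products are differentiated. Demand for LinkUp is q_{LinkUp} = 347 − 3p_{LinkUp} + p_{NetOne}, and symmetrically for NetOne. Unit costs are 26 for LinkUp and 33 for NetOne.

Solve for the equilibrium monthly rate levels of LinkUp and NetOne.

85.6, 88.6

LinkUp's profit: π = (p_{LinkUp} − 26)(347 − 3p_{LinkUp} + p_{NetOne}).
∂π/∂p_{LinkUp} = 425 − 6p_{LinkUp} + p_{NetOne} = 0 ⇒ p_{LinkUp} = 425/6 + (1/6)p_{NetOne}.
Similarly p_{NetOne} = 223/3 + (1/6)p_{LinkUp}.
Plugging p_{NetOne} into LinkUp's best response: p_{LinkUp} = 425/6 + (1/6)(223/3 + (1/6)p_{LinkUp}) ⇒ (35/36)p_{LinkUp} = 749/9, so p_{LinkUp} = 85.6.
Then p_{NetOne} = 223/3 + (1/6)·85.6 = 88.6.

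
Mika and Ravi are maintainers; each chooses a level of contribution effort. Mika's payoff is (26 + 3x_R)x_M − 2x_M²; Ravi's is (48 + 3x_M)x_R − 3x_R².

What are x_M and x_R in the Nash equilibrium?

20, 18

Expanding Mika's payoff: 26x_M + 3x_Rx_M − 2x_M².
∂π/∂x_M = 26 + 3x_R − 4x_M = 0, so x_M = 6.5 + 0.75x_R.
Likewise for Ravi: x_R = 8 + 0.5x_M.
Solving the two reaction functions simultaneously: (1 − (0.75)(0.5))x_M = 6.5 + 0.75·8, so 0.625x_M = 12.5 and x_M = 20.
Then x_R = 8 + 0.5·20 = 18.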